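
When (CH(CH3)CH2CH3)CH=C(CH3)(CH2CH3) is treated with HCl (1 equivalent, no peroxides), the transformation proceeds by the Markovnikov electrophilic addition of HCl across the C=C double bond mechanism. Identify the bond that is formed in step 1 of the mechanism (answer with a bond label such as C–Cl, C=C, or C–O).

Step 1: The π electrons of the C=C bond attack a proton of HCl; Markovnikov addition places the new C–H on the less-substituted alkene carbon, so the positive charge ends up on the more-substituted carbon — a tertiary carbocation. The H–Cl bond breaks heterolytically, releasing Cl⁻.
The bond formed in this step is the C–H bond.

C–H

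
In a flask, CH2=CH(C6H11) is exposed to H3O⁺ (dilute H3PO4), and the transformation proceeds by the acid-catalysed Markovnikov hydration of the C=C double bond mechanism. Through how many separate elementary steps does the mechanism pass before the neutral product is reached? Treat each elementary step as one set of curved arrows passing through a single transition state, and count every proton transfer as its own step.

Step 1: The π electrons of the C=C bond attack a proton of H3O⁺; Markovnikov addition places the new C–H on the less-substituted alkene carbon, so the positive charge ends up on the more-substituted carbon — a secondary carbocation. H2O is released.
Step 2: Carbocation rearrangement: a 1,2-hydride shift from the adjacent cyclohexyl carbon converts the initially-formed secondary cation into the more stable tertiary cation.
Step 3: Water acts as the nucleophile: an oxygen lone pair bonds to the cationic carbon, giving an oxonium-ion intermediate.
Step 4: Deprotonation of the oxonium ion by a water molecule delivers the neutral alcohol and regenerates the acid catalyst.
Total: 4 elementary steps.

4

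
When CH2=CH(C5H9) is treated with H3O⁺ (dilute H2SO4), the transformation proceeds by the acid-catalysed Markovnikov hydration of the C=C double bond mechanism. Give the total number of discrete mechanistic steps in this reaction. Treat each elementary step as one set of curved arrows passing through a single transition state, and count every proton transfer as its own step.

4

Step 1: The π electrons of the C=C bond attack a proton of H3O⁺; Markovnikov addition places the new C–H on the less-substituted alkene carbon, so the positive charge ends up on the more-substituted carbon — a secondary carbocation. H2O is released.
Step 2: A hydride (H with its bonding pair) migrates from the adjacent cyclopentyl carbon to the cationic centre — a 1,2-hydride shift — upgrading the secondary cation to a tertiary one.
Step 3: Nucleophilic capture of the cation by H2O produces the protonated alcohol (an oxonium ion).
Step 4: Proton transfer from the O–H of the oxonium ion to H2O completes the catalytic cycle and yields the alcohol.
Total: 4 elementary steps.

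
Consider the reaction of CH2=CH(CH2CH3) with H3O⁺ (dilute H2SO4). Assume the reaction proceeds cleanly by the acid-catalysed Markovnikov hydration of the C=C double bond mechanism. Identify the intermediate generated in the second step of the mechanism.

oxonium ion

Step 1: The π electrons of the C=C bond attack a proton of H3O⁺; Markovnikov addition places the new C–H on the less-substituted alkene carbon, so the positive charge ends up on the more-substituted carbon — a secondary carbocation. H2O is released.
Step 2: Water acts as the nucleophile: an oxygen lone pair bonds to the cationic carbon, giving an oxonium-ion intermediate.
After step 2 the species present is an oxonium ion.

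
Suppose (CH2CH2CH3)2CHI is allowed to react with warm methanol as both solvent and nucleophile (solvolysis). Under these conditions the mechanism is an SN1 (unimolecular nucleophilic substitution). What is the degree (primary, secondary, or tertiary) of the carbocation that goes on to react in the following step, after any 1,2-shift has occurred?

Step 1: Rate-determining heterolysis of the C–I bond gives I⁻ and a secondary carbocation.
No single 1,2-shift to an adjacent carbon would give a more-substituted cation, so no rearrangement occurs.

secondary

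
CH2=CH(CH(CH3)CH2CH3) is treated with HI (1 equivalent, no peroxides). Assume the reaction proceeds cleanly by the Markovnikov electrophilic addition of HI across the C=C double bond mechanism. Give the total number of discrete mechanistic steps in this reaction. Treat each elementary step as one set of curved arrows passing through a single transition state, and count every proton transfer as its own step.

3

Step 1: The π electrons of the C=C bond attack a proton of HI; Markovnikov addition places the new C–H on the less-substituted alkene carbon, so the positive charge ends up on the more-substituted carbon — a secondary carbocation. The H–I bond breaks heterolytically, releasing I⁻.
Step 2: A hydride (H with its bonding pair) migrates from the adjacent sec-butyl carbon to the cationic centre — a 1,2-hydride shift — upgrading the secondary cation to a tertiary one.
Step 3: The I⁻ anion donates a lone pair to the carbocation, forming the new C–I σ-bond and giving the neutral alkyl halide.
Total: 3 elementary steps.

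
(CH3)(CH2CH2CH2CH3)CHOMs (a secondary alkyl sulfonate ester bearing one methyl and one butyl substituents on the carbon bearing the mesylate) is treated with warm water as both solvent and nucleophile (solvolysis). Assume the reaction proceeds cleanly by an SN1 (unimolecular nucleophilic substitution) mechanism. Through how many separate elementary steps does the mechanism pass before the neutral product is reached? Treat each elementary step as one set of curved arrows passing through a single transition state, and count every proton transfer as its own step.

3

Step 1: Rate-determining heterolysis of the C–O bond gives MsO⁻ and a secondary carbocation.
(No 1,2-shift: no single shift to an adjacent carbon would give a more stable cation.)
Step 2: H2O donates an oxygen lone pair into the empty p orbital of the cation, giving a protonated alcohol (an oxonium ion).
Step 3: A second solvent molecule removes the proton on oxygen, giving the neutral alcohol product.
Total: 3 elementary steps.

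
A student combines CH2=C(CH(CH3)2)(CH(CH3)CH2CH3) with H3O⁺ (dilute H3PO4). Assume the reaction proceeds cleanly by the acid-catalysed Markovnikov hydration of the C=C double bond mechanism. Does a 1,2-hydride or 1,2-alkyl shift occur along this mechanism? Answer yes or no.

no

The first-formed carbocation is tertiary.
No single 1,2-shift to an adjacent carbon would produce a more-substituted cation than the one already present, so no rearrangement occurs.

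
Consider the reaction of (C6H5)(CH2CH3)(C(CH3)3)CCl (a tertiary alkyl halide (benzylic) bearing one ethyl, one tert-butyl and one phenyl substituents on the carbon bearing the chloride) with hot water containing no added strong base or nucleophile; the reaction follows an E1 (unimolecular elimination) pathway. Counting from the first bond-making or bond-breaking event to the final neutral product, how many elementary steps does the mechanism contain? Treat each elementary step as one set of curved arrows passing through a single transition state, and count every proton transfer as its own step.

Step 1: Rate-determining heterolysis of the C–Cl bond gives Cl⁻ and a tertiary carbocation.
(No 1,2-shift: no single shift to an adjacent carbon would give a more stable cation.)
Step 2: A weak base (a water molecule from the solvent) removes a proton from a carbon adjacent to the cationic centre; the electrons of that C–H bond become the new π(C=C) bond, giving the alkene.
Total: 2 elementary steps.

2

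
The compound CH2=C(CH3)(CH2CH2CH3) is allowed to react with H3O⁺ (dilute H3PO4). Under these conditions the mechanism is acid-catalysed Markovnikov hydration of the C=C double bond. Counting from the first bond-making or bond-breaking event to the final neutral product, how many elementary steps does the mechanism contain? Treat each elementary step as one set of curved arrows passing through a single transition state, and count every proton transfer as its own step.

Step 1: The π electrons of the C=C bond attack a proton of H3O⁺; Markovnikov addition places the new C–H on the less-substituted alkene carbon, so the positive charge ends up on the more-substituted carbon — a tertiary carbocation. H2O is released.
(No 1,2-shift: no single shift to an adjacent carbon would give a more stable cation.)
Step 2: Water acts as the nucleophile: an oxygen lone pair bonds to the cationic carbon, giving an oxonium-ion intermediate.
Step 3: Proton transfer from the O–H of the oxonium ion to H2O completes the catalytic cycle and yields the alcohol.
Total: 3 elementary steps.

3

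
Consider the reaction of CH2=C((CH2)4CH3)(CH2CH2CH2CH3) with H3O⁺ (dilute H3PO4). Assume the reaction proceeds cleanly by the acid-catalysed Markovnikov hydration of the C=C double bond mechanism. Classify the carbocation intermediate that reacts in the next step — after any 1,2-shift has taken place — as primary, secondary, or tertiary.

Step 1: Electrophilic addition begins with the π(C=C) electrons forming a bond to the proton of H3O⁺. Following Markovnikov's rule, the resulting cation is tertiary. H2O is released.
No single 1,2-shift to an adjacent carbon would give a more-substituted cation, so no rearrangement occurs.

tertiary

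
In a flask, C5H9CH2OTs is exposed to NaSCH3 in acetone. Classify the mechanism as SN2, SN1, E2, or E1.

Conditions: a primary substrate with a strong nucleophile in the polar aprotic solvent acetone.
These conditions are the textbook signature of the SN2 pathway.
An unhindered substrate with a strong nucleophile in a polar aprotic solvent favours one-step backside displacement.

SN2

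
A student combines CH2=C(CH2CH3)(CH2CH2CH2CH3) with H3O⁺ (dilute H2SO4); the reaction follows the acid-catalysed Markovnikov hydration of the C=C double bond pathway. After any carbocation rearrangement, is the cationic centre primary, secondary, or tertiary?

tertiary

Step 1: Protonation of the alkene by H3O⁺: the π bond acts as the nucleophile and picks up H⁺, giving the more stable (Markovnikov) tertiary carbocation. H2O is released.
No single 1,2-shift to an adjacent carbon would give a more-substituted cation, so no rearrangement occurs.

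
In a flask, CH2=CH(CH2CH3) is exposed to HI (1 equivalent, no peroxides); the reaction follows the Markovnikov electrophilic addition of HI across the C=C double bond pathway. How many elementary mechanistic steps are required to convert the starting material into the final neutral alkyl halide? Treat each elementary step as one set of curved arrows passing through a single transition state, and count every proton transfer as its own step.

Step 1: Protonation of the alkene by HI: the π bond acts as the nucleophile and picks up H⁺, giving the more stable (Markovnikov) secondary carbocation. The H–I bond breaks heterolytically, releasing I⁻.
(No 1,2-shift: no single shift to an adjacent carbon would give a more stable cation.)
Step 2: I⁻ captures the cation: a lone pair on I⁻ fills the empty p orbital, producing the alkyl halide product.
Total: 2 elementary steps.

2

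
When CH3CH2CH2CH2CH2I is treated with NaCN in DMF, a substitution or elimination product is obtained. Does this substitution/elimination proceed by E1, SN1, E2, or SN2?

Conditions: a primary substrate with a strong nucleophile in the polar aprotic solvent DMF.
These conditions are the textbook signature of the SN2 pathway.
An unhindered substrate with a strong nucleophile in a polar aprotic solvent favours one-step backside displacement.

SN2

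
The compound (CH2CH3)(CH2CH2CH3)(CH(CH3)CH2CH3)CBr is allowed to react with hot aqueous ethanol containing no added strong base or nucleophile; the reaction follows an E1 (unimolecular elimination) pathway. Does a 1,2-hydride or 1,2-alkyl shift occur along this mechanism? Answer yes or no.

The first-formed carbocation is tertiary.
No single 1,2-shift to an adjacent carbon would produce a more-substituted cation than the one already present, so no rearrangement occurs.

no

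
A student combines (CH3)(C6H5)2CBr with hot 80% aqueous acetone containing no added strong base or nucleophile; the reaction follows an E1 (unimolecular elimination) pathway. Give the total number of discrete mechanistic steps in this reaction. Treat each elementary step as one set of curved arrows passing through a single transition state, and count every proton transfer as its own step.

2

Step 1: Ionisation: the C–Br σ-bond cleaves heterolytically; both bonding electrons depart with Br⁻, leaving a tertiary carbocation at the α-carbon.
(No 1,2-shift: no single shift to an adjacent carbon would give a more stable cation.)
Step 2: A weak base (a water molecule from the solvent) removes a proton from a carbon adjacent to the cationic centre; the electrons of that C–H bond become the new π(C=C) bond, giving the alkene.
Total: 2 elementary steps.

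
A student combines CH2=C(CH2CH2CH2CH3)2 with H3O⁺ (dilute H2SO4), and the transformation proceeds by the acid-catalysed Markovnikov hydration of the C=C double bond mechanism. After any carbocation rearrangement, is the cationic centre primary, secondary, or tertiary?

Step 1: Electrophilic addition begins with the π(C=C) electrons forming a bond to the proton of H3O⁺. Following Markovnikov's rule, the resulting cation is tertiary. H2O is released.
No single 1,2-shift to an adjacent carbon would give a more-substituted cation, so no rearrangement occurs.

tertiary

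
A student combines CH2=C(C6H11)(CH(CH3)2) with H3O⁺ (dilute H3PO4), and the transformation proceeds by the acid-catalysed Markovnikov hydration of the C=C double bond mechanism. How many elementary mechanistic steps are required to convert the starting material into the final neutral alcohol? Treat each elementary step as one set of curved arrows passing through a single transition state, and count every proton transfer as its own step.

Step 1: Protonation of the alkene by H3O⁺: the π bond acts as the nucleophile and picks up H⁺, giving the more stable (Markovnikov) tertiary carbocation. H2O is released.
(No 1,2-shift: no single shift to an adjacent carbon would give a more stable cation.)
Step 2: Water acts as the nucleophile: an oxygen lone pair bonds to the cationic carbon, giving an oxonium-ion intermediate.
Step 3: H2O removes a proton from the oxonium oxygen, regenerating H3O⁺ and giving the neutral alcohol.
Total: 3 elementary steps.

3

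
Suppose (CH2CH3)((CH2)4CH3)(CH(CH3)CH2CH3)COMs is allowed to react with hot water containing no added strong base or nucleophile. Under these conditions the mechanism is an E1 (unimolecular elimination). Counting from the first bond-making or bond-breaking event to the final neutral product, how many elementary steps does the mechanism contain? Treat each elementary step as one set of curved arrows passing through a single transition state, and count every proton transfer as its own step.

2

Step 1: The C–O bond breaks with both electrons going to the mesylate; MsO⁻ leaves and a tertiary carbocation remains.
(No 1,2-shift: no single shift to an adjacent carbon would give a more stable cation.)
Step 2: A water molecule (solvent) deprotonates a β-carbon; as the C–H bond breaks, those electrons form the new alkene π bond.
Total: 2 elementary steps.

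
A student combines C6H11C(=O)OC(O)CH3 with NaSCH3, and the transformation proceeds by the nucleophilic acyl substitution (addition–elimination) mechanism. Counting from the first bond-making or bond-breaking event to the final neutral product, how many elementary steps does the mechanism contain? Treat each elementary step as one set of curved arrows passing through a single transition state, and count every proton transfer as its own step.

2

Step 1: A lone pair on the S of CH3S⁻ attacks the electrophilic acyl carbon; the π(C=O) electrons move onto oxygen, giving a tetrahedral intermediate.
Step 2: An oxygen lone pair re-forms the C=O π bond as the C–O σ-bond breaks; CH3CO2⁻ is expelled.
Total: 2 elementary steps.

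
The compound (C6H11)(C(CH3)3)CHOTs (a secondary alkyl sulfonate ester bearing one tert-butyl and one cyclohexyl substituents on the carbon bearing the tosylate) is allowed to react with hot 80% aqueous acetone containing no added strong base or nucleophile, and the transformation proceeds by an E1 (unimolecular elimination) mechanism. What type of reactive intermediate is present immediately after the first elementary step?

secondary carbocation

Step 1: Rate-determining heterolysis of the C–O bond gives TsO⁻ and a secondary carbocation.
After step 1 the species present is a secondary carbocation.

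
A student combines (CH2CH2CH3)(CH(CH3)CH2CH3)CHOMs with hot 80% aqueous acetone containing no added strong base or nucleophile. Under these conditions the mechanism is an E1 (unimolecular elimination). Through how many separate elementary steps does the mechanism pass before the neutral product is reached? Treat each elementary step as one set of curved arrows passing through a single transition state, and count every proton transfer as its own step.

3

Step 1: Ionisation: the C–O σ-bond cleaves heterolytically; both bonding electrons depart with MsO⁻, leaving a secondary carbocation at the α-carbon.
Step 2: A hydride (H with its bonding pair) migrates from the adjacent sec-butyl carbon to the cationic centre — a 1,2-hydride shift — upgrading the secondary cation to a tertiary one.
Step 3: A weak base (a water molecule from the solvent) removes a proton from a carbon adjacent to the cationic centre; the electrons of that C–H bond become the new π(C=C) bond, giving the alkene.
Total: 3 elementary steps.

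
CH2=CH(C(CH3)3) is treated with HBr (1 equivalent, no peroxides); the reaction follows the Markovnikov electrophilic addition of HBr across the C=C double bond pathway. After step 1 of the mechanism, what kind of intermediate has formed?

Step 1: The π electrons of the C=C bond attack a proton of HBr; Markovnikov addition places the new C–H on the less-substituted alkene carbon, so the positive charge ends up on the more-substituted carbon — a secondary carbocation. The H–Br bond breaks heterolytically, releasing Br⁻.
After step 1 the species present is a secondary carbocation.

secondary carbocation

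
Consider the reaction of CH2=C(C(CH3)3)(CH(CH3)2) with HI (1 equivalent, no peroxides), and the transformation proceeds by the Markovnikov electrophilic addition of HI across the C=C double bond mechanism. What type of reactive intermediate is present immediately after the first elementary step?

Step 1: Electrophilic addition begins with the π(C=C) electrons forming a bond to the proton of HI. Following Markovnikov's rule, the resulting cation is tertiary. The H–I bond breaks heterolytically, releasing I⁻.
After step 1 the species present is a tertiary carbocation.

tertiary carbocation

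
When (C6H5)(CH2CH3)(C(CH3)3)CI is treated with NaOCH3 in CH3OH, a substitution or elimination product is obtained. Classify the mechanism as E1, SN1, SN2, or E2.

E2

Conditions: a strong base with a tertiary substrate bearing a β-hydrogen.
These conditions are the textbook signature of the E2 pathway.
A strong (often hindered) base removes a β-H in concert with loss of the leaving group — bimolecular elimination.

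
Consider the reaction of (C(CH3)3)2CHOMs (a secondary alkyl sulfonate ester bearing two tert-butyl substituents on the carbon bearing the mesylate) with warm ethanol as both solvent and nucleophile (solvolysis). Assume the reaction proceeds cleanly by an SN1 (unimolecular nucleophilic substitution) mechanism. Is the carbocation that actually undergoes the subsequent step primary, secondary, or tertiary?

tertiary

Step 1: Unassisted departure of MsO⁻ (taking the C–O bonding pair) generates a secondary carbocation.
Step 2: Carbocation rearrangement: a 1,2-methyl shift from the adjacent tert-butyl carbon converts the initially-formed secondary cation into the more stable tertiary cation.
The cation rearranges from secondary to tertiary via a 1,2-methyl shift from the adjacent tert-butyl carbon; the tertiary cation is what reacts next.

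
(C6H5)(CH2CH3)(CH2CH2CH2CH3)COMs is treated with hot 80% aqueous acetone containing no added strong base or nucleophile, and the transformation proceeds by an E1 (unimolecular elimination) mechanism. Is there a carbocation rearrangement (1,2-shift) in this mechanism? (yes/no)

The first-formed carbocation is tertiary.
No single 1,2-shift to an adjacent carbon would produce a more-substituted cation than the one already present, so no rearrangement occurs.

no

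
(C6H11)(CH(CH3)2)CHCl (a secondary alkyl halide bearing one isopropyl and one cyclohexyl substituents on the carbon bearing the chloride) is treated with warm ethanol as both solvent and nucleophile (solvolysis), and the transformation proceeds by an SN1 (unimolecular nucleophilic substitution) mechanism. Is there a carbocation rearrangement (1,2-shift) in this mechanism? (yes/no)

The first-formed carbocation is secondary.
The adjacent isopropyl carbon already bears 2 other carbon substituents and has a hydrogen to migrate; after a 1,2-hydride shift from that carbon the positive charge sits on a tertiary centre.
Tertiary is more stable than secondary, so the shift occurs.

yes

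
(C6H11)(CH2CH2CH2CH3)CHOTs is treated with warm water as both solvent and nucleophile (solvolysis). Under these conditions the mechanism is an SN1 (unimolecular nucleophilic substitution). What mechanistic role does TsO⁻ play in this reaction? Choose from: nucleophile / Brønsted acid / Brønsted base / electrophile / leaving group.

leaving group

Step 1: Unassisted departure of TsO⁻ (taking the C–O bonding pair) generates a secondary carbocation.
TsO⁻ departs with both electrons of the breaking σ-bond — that is the definition of a leaving group.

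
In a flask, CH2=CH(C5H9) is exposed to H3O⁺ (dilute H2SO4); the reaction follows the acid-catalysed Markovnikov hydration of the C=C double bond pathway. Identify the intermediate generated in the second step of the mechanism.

tertiary carbocation

Step 1: Electrophilic addition begins with the π(C=C) electrons forming a bond to the proton of H3O⁺. Following Markovnikov's rule, the resulting cation is secondary. H2O is released.
Step 2: A 1,2-hydride shift from the adjacent cyclopentyl carbon moves the positive charge from the secondary centre to an adjacent carbon, generating a more stable tertiary carbocation.
After step 2 the species present is a tertiary carbocation.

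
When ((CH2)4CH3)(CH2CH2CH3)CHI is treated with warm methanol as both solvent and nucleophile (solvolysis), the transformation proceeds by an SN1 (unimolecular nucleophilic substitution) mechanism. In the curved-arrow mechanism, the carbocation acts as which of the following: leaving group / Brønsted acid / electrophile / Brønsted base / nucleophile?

electrophile

Step 2: CH3OH donates an oxygen lone pair into the empty p orbital of the cation, giving a protonated ether (an oxonium ion).
The carbocation accepts an electron pair into an empty or π* orbital — it is the electrophile.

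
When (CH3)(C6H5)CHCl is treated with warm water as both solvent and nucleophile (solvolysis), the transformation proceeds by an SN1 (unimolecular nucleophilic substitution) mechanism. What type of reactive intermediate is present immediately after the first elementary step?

secondary carbocation

Step 1: The C–Cl bond breaks with both electrons going to the chloride; Cl⁻ leaves and a secondary carbocation remains.
After step 1 the species present is a secondary carbocation.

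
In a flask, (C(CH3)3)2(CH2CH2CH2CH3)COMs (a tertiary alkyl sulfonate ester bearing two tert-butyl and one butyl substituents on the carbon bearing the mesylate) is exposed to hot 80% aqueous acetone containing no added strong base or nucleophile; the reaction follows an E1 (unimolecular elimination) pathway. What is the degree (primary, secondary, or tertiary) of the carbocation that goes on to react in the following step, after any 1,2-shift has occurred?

tertiary

Step 1: Unassisted departure of MsO⁻ (taking the C–O bonding pair) generates a tertiary carbocation.
No single 1,2-shift to an adjacent carbon would give a more-substituted cation, so no rearrangement occurs.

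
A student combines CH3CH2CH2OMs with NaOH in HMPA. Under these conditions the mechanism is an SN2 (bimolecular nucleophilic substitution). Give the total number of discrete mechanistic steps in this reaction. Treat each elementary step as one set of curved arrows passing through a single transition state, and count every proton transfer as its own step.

Step 1: OH⁻ attacks the back face of the α-carbon while MsO⁻ departs with the C–O bonding pair — a single concerted displacement through a pentacoordinate transition state.
Total: 1 elementary step.

1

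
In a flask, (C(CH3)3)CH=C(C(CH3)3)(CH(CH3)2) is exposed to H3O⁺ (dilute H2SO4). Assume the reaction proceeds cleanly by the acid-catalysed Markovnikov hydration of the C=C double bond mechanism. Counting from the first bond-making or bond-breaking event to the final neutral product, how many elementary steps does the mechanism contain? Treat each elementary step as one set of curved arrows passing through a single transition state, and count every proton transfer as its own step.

3

Step 1: Electrophilic addition begins with the π(C=C) electrons forming a bond to the proton of H3O⁺. Following Markovnikov's rule, the resulting cation is tertiary. H2O is released.
(No 1,2-shift: no single shift to an adjacent carbon would give a more stable cation.)
Step 2: Water acts as the nucleophile: an oxygen lone pair bonds to the cationic carbon, giving an oxonium-ion intermediate.
Step 3: H2O removes a proton from the oxonium oxygen, regenerating H3O⁺ and giving the neutral alcohol.
Total: 3 elementary steps.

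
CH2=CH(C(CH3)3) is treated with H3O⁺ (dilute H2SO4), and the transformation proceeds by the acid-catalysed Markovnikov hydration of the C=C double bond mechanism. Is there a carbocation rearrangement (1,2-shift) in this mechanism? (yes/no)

yes

The first-formed carbocation is secondary.
The adjacent tert-butyl carbon has no hydrogen but bears methyl groups; migration of one methyl with its bonding pair (a 1,2-methyl shift) places the charge on a tertiary centre.
Tertiary is more stable than secondary, so the shift occurs.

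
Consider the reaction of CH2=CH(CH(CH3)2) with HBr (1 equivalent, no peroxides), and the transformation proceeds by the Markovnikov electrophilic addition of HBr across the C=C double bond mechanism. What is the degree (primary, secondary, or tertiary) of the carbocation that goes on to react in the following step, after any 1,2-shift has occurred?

Step 1: Protonation of the alkene by HBr: the π bond acts as the nucleophile and picks up H⁺, giving the more stable (Markovnikov) secondary carbocation. The H–Br bond breaks heterolytically, releasing Br⁻.
Step 2: Carbocation rearrangement: a 1,2-hydride shift from the adjacent isopropyl carbon converts the initially-formed secondary cation into the more stable tertiary cation.
The cation rearranges from secondary to tertiary via a 1,2-hydride shift from the adjacent isopropyl carbon; the tertiary cation is what reacts next.

tertiary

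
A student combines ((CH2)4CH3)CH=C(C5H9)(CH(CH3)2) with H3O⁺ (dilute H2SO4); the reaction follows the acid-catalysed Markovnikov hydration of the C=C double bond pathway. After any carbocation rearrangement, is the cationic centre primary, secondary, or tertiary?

Step 1: Electrophilic addition begins with the π(C=C) electrons forming a bond to the proton of H3O⁺. Following Markovnikov's rule, the resulting cation is tertiary. H2O is released.
No single 1,2-shift to an adjacent carbon would give a more-substituted cation, so no rearrangement occurs.

tertiary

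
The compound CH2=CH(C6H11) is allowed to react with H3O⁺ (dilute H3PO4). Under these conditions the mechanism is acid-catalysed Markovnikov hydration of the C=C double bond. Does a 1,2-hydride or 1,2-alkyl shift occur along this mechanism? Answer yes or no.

yes

The first-formed carbocation is secondary.
The adjacent cyclohexyl carbon already bears 2 other carbon substituents and has a hydrogen to migrate; after a 1,2-hydride shift from that carbon the positive charge sits on a tertiary centre.
Tertiary is more stable than secondary, so the shift occurs.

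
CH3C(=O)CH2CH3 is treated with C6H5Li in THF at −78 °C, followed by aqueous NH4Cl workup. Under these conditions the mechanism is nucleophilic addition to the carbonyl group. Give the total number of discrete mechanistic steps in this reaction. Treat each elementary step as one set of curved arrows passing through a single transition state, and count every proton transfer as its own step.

2

Step 1: Nucleophilic addition: the carbanion-like carbon of C6H5Li adds to the carbonyl carbon, pushing the π(C=O) electron pair onto oxygen and giving a tetrahedral alkoxide.
Step 2: Protonation of the alkoxide by aqueous NH4Cl workup furnishes an alcohol.
Total: 2 elementary steps.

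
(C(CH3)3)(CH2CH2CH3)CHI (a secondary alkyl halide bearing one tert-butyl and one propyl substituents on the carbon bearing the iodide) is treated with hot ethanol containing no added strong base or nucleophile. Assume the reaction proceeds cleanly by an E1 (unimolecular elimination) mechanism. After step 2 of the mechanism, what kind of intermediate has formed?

Step 1: Unassisted departure of I⁻ (taking the C–I bonding pair) generates a secondary carbocation.
Step 2: A 1,2-methyl shift from the adjacent tert-butyl carbon moves the positive charge from the secondary centre to an adjacent carbon, generating a more stable tertiary carbocation.
After step 2 the species present is a tertiary carbocation.

tertiary carbocation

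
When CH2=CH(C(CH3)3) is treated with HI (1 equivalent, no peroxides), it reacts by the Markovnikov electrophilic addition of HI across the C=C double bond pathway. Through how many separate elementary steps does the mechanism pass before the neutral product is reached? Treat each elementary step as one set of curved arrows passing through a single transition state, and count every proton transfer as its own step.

3

Step 1: The π electrons of the C=C bond attack a proton of HI; Markovnikov addition places the new C–H on the less-substituted alkene carbon, so the positive charge ends up on the more-substituted carbon — a secondary carbocation. The H–I bond breaks heterolytically, releasing I⁻.
Step 2: A methyl group with its bonding pair migrates from the adjacent tert-butyl carbon to the cationic centre — a 1,2-methyl shift — upgrading the secondary cation to a tertiary one.
Step 3: The I⁻ anion donates a lone pair to the carbocation, forming the new C–I σ-bond and giving the neutral alkyl halide.
Total: 3 elementary steps.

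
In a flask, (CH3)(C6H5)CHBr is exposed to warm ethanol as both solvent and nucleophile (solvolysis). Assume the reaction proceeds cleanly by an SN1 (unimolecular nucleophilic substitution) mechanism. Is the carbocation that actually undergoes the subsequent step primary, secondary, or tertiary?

Step 1: Rate-determining heterolysis of the C–Br bond gives Br⁻ and a secondary carbocation.
No single 1,2-shift to an adjacent carbon would give a more-substituted cation, so no rearrangement occurs.

secondary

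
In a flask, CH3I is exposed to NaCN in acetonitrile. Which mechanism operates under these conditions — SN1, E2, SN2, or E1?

Conditions: a methyl substrate with a strong nucleophile in the polar aprotic solvent acetonitrile.
These conditions are the textbook signature of the SN2 pathway.
An unhindered substrate with a strong nucleophile in a polar aprotic solvent favours one-step backside displacement.

SN2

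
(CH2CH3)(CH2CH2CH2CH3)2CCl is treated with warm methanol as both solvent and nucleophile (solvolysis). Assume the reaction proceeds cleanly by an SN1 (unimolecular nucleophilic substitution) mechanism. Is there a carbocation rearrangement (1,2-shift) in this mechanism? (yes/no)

The first-formed carbocation is tertiary.
No single 1,2-shift to an adjacent carbon would produce a more-substituted cation than the one already present, so no rearrangement occurs.

no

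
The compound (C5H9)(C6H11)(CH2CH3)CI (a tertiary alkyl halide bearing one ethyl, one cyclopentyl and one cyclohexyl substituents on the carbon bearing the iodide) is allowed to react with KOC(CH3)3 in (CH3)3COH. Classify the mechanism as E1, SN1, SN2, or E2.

E2

Conditions: a strong/bulky base with a tertiary substrate bearing a β-hydrogen.
These conditions are the textbook signature of the E2 pathway.
A strong (often hindered) base removes a β-H in concert with loss of the leaving group — bimolecular elimination.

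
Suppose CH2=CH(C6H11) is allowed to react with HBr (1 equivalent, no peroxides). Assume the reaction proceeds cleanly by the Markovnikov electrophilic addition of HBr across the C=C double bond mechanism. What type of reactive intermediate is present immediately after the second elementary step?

tertiary carbocation

Step 1: The π electrons of the C=C bond attack a proton of HBr; Markovnikov addition places the new C–H on the less-substituted alkene carbon, so the positive charge ends up on the more-substituted carbon — a secondary carbocation. The H–Br bond breaks heterolytically, releasing Br⁻.
Step 2: Carbocation rearrangement: a 1,2-hydride shift from the adjacent cyclohexyl carbon converts the initially-formed secondary cation into the more stable tertiary cation.
After step 2 the species present is a tertiary carbocation.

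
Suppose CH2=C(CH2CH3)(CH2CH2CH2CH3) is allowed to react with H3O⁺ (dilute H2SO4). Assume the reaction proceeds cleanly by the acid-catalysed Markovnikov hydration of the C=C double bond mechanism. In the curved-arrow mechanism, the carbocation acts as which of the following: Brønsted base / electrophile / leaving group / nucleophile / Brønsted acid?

electrophile

Step 2: Water acts as the nucleophile: an oxygen lone pair bonds to the cationic carbon, giving an oxonium-ion intermediate.
The carbocation accepts an electron pair into an empty or π* orbital — it is the electrophile.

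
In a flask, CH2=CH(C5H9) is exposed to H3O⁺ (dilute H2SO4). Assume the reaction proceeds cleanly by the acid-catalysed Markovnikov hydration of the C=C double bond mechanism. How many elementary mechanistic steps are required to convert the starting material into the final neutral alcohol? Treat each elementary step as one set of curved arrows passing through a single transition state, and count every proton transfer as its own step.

4

Step 1: The π electrons of the C=C bond attack a proton of H3O⁺; Markovnikov addition places the new C–H on the less-substituted alkene carbon, so the positive charge ends up on the more-substituted carbon — a secondary carbocation. H2O is released.
Step 2: A 1,2-hydride shift from the adjacent cyclopentyl carbon moves the positive charge from the secondary centre to an adjacent carbon, generating a more stable tertiary carbocation.
Step 3: Nucleophilic capture of the cation by H2O produces the protonated alcohol (an oxonium ion).
Step 4: Deprotonation of the oxonium ion by a water molecule delivers the neutral alcohol and regenerates the acid catalyst.
Total: 4 elementary steps.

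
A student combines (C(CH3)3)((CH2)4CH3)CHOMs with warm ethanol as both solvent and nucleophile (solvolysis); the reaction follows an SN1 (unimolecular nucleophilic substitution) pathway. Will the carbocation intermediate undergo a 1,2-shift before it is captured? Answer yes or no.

yes

The first-formed carbocation is secondary.
The adjacent tert-butyl carbon has no hydrogen but bears methyl groups; migration of one methyl with its bonding pair (a 1,2-methyl shift) places the charge on a tertiary centre.
Tertiary is more stable than secondary, so the shift occurs.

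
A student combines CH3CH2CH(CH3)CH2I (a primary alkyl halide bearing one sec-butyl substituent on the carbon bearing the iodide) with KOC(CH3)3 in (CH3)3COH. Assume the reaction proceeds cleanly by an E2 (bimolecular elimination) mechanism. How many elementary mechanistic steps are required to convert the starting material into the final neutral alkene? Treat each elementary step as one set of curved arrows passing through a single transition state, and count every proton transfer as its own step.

Step 1: Concerted anti-periplanar elimination: (CH3)3CO⁻ abstracts a β-H while I⁻ leaves, and the C–H electrons become the new C=C π bond — all in a single transition state.
Total: 1 elementary step.

1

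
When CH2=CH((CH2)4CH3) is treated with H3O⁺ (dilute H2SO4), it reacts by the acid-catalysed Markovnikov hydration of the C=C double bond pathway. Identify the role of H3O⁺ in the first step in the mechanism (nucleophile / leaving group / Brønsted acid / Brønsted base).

Brønsted acid

Step 1: The π electrons of the C=C bond attack a proton of H3O⁺; Markovnikov addition places the new C–H on the less-substituted alkene carbon, so the positive charge ends up on the more-substituted carbon — a secondary carbocation. H2O is released.
H3O⁺ in the first step donates a proton in a proton-transfer step — a Brønsted acid.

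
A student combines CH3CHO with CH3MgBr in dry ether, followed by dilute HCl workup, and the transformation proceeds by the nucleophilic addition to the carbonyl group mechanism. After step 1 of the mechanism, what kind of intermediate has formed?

tetrahedral alkoxide intermediate

Step 1: A lone pair / filled orbital on the carbanion-like carbon of CH3MgBr attacks the electrophilic carbonyl carbon; the π(C=O) electrons shift onto oxygen, producing a tetrahedral alkoxide intermediate.
After step 1 the species present is a tetrahedral alkoxide intermediate.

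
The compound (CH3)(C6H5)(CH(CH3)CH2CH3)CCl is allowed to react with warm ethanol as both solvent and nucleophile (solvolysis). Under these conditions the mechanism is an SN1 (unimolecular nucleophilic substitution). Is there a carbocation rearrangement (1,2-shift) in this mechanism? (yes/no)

no

The first-formed carbocation is tertiary.
No single 1,2-shift to an adjacent carbon would produce a more-substituted cation than the one already present, so no rearrangement occurs.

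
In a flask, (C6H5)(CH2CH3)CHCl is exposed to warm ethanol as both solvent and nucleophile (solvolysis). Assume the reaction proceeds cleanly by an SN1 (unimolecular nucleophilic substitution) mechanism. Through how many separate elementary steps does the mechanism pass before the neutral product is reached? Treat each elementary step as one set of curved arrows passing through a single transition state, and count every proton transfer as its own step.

3

Step 1: Ionisation: the C–Cl σ-bond cleaves heterolytically; both bonding electrons depart with Cl⁻, leaving a secondary carbocation at the α-carbon.
(No 1,2-shift: no single shift to an adjacent carbon would give a more stable cation.)
Step 2: Nucleophilic capture: the oxygen of CH3CH2OH bonds to the cationic carbon, producing an oxonium-ion intermediate.
Step 3: A second solvent molecule removes the proton on oxygen, giving the neutral ether product.
Total: 3 elementary steps.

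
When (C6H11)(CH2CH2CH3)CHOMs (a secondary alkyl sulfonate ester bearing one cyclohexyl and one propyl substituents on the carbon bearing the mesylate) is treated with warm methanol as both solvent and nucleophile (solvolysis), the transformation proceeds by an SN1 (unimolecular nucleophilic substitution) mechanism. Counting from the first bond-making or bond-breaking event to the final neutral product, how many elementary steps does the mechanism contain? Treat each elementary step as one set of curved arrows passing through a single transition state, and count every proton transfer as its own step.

Step 1: Rate-determining heterolysis of the C–O bond gives MsO⁻ and a secondary carbocation.
Step 2: A 1,2-hydride shift from the adjacent cyclohexyl carbon moves the positive charge from the secondary centre to an adjacent carbon, generating a more stable tertiary carbocation.
Step 3: Nucleophilic capture: the oxygen of CH3OH bonds to the cationic carbon, producing an oxonium-ion intermediate.
Step 4: Proton transfer from the O–H of the oxonium ion to a solvent molecule delivers the neutral ether.
Total: 4 elementary steps.

4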